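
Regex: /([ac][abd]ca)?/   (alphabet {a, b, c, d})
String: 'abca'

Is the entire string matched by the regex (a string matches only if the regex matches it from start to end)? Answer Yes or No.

Yes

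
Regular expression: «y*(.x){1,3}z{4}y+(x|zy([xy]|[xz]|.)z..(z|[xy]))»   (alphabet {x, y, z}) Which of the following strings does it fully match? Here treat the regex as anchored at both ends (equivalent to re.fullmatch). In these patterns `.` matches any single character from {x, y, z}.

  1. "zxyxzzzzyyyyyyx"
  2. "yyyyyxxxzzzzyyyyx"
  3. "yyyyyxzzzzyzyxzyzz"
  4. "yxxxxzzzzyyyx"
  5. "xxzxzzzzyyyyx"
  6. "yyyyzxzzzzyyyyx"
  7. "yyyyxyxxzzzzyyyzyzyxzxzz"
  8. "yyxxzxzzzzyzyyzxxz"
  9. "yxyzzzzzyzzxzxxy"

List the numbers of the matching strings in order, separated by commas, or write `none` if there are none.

1, 2, 3, 4, 5, 6, 8

1 → match
2 → match
3 → match
4 → match
5 → match
6 → match
7 → no match
8 → match
9 → no match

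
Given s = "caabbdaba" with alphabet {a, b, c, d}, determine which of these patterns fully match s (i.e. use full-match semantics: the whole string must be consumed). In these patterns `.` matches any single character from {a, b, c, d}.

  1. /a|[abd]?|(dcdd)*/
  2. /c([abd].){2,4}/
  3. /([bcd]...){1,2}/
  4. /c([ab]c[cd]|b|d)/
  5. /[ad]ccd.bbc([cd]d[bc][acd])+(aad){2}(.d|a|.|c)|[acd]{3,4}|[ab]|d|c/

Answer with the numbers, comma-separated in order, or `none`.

1 → no match
2 → match
3 → no match
4 → no match
5 → no match

2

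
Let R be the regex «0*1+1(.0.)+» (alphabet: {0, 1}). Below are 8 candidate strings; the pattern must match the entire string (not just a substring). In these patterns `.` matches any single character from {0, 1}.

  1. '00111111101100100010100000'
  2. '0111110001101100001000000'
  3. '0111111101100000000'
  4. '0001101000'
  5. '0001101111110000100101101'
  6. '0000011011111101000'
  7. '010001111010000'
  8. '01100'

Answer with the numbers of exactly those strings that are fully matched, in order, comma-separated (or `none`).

3

1 → no match
2 → no match
3 → match
4 → no match
5 → no match
6 → no match
7 → no match
8 → no match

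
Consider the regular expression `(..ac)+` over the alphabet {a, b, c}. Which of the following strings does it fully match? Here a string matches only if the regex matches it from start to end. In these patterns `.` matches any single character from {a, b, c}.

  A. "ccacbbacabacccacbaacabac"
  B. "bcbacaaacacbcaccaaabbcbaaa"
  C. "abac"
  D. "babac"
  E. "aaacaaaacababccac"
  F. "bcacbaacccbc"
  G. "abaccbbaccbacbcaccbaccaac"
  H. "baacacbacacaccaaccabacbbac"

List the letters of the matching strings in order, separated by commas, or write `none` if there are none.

A, C

A → match
B → no match — must end with "ac"
C → match
D → no match
E → no match
F → no match — must end with "ac"
G → no match
H → no match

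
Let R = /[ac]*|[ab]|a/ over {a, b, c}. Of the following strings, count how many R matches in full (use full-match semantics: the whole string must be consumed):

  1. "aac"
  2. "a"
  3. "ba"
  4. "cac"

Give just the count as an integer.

1 → match
2 → match
3 → no match
4 → match
Total matched: 3

3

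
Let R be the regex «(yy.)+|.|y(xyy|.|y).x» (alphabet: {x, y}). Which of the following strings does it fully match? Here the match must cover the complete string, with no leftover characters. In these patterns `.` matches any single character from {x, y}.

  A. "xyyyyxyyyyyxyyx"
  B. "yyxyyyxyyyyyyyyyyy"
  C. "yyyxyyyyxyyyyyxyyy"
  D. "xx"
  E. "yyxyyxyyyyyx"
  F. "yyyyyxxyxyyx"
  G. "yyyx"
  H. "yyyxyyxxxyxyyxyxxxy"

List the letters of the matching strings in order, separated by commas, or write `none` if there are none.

A → no match
B → no match
C → no match
D → no match
E → match
F → no match
G → match
H → no match

E, G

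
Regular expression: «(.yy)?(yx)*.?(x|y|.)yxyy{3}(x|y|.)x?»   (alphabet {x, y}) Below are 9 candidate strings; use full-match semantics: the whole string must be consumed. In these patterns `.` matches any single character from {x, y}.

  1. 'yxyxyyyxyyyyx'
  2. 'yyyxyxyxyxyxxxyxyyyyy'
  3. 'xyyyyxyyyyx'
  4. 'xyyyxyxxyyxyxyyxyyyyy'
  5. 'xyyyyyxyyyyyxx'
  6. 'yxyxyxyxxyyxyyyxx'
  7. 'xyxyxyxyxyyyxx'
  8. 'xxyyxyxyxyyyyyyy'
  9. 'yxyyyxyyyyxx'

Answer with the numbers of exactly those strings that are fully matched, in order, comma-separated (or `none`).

1 → match
2 → no match
3 → match
4 → no match
5 → no match
6 → no match
7 → no match
8 → no match
9 → match

1, 3, 9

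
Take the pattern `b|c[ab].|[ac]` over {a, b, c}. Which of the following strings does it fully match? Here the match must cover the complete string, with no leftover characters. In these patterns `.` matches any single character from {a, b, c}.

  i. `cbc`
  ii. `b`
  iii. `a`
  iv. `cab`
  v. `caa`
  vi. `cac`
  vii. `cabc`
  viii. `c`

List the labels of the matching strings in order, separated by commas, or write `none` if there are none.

i → match
ii → match
iii → match
iv → match
v → match
vi → match
vii → no match
viii → match

i, ii, iii, iv, v, vi, viii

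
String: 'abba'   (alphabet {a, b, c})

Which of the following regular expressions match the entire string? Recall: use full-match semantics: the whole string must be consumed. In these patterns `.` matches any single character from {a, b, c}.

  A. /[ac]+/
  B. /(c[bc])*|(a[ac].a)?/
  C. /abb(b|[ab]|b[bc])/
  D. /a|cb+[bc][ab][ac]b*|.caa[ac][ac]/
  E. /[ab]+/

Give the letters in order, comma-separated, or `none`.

C, E

A → no match
B → no match
C → match
D → no match
E → match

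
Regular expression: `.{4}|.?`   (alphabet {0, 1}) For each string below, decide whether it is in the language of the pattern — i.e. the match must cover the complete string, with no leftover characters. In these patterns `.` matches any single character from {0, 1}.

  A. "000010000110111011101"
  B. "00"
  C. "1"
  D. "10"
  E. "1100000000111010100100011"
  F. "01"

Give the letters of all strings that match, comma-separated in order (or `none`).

A → no match
B. "00" → no match
C. "1" → match
D. "10" → no match
E → no match
F. "01" → no match

C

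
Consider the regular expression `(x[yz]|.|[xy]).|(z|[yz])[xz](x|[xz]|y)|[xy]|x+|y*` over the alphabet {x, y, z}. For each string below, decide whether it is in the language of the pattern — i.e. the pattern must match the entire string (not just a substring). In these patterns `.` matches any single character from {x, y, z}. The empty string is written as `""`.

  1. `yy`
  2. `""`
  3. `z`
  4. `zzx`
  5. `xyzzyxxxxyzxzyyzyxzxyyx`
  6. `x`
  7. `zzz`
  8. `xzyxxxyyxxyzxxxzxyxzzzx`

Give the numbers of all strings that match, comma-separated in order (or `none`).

1. `yy` → match
2. `""` → match
3. `z` → no match
4. `zzx` → match
5 → no match
6. `x` → match
7. `zzz` → match
8 → no match

1, 2, 4, 6, 7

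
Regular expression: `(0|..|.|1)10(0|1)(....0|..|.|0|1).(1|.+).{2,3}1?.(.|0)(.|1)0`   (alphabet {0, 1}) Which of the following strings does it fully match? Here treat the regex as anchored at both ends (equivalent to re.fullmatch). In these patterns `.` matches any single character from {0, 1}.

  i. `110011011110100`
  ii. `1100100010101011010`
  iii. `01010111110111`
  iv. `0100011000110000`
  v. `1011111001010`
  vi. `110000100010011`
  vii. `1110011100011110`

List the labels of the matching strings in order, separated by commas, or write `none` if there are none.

i, ii, iv, vii

i → match
ii → match
iii → no match — must end with `0`
iv → match
v → no match
vi → no match — must end with `0`
vii → match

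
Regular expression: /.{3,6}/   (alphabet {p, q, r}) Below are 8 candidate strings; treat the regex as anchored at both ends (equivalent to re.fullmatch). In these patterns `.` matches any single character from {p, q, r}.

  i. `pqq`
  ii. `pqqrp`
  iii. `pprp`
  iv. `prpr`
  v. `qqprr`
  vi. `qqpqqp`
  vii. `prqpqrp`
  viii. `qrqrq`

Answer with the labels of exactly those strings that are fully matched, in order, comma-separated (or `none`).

i → match
ii → match
iii → match
iv → match
v → match
vi → match
vii → no match
viii → match

i, ii, iii, iv, v, vi, viii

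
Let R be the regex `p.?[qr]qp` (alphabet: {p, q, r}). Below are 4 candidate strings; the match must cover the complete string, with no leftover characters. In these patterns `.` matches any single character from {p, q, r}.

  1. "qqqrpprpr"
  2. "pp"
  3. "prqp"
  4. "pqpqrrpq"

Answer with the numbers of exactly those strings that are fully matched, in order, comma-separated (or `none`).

3

1 → no match — must start with "p"
2 → no match — must end with "qp"
3 → match
4 → no match — must end with "qp"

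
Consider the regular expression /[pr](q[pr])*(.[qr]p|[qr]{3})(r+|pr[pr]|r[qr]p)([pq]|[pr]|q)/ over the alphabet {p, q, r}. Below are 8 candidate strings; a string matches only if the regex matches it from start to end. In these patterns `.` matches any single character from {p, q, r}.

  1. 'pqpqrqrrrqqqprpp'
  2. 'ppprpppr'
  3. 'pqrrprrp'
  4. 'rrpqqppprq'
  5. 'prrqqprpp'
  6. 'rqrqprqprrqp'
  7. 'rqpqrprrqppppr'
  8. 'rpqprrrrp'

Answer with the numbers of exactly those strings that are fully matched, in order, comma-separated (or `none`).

3, 8

1 → no match
2 → no match
3 → match
4 → no match
5 → no match
6 → no match
7 → no match
8 → match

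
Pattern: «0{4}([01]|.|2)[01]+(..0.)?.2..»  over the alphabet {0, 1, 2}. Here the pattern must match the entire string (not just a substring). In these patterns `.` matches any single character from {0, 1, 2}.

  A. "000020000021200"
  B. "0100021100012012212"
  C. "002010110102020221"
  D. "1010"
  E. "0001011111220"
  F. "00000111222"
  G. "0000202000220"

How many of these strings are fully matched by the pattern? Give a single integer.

A → match
B → no match
C → no match
D → no match — must start with "0"
E → no match
F → match
G → no match
Total matched: 2

2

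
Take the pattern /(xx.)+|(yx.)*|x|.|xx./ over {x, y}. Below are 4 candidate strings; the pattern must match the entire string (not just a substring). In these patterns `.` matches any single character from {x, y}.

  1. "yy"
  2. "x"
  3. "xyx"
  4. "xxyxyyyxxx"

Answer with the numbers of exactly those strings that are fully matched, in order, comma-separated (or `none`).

2

1. "yy" → no match
2. "x" → match
3. "xyx" → no match
4. "xxyxyyyxxx" → no match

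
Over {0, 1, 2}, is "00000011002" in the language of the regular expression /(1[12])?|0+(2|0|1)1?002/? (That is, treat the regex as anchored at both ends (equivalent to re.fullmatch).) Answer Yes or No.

Yes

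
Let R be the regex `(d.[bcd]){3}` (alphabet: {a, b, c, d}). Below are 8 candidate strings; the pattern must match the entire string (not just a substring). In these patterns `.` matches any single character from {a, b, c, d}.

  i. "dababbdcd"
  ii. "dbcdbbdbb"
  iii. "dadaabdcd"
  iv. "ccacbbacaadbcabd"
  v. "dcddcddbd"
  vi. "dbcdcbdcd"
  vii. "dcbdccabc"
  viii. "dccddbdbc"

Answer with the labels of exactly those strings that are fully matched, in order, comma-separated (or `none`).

i → no match
ii → match
iii → no match
iv → no match — must start with "d"
v → match
vi → match
vii → no match
viii → match

ii, v, vi, viii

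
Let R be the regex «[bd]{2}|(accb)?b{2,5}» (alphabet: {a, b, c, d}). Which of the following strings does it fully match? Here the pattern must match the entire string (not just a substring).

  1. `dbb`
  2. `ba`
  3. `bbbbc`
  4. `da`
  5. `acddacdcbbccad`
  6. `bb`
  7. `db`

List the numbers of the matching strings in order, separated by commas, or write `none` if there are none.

1 → no match
2 → no match
3 → no match
4 → no match
5 → no match
6 → match
7 → match

6, 7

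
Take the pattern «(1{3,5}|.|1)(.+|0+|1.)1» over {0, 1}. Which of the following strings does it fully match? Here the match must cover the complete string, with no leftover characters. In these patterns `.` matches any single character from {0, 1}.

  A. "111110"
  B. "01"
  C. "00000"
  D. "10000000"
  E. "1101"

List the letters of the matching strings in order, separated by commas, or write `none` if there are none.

E

A. "111110" → no match — must end with "1"
B. "01" → no match
C. "00000" → no match — must end with "1"
D. "10000000" → no match — must end with "1"
E. "1101" → match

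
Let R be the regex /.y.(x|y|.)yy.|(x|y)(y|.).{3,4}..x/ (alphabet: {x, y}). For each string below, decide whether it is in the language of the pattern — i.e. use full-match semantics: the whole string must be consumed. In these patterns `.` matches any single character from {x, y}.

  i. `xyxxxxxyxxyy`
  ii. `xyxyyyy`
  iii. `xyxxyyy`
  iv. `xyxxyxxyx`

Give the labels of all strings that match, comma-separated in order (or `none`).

i → no match
ii → match
iii → match
iv → match

ii, iii, iv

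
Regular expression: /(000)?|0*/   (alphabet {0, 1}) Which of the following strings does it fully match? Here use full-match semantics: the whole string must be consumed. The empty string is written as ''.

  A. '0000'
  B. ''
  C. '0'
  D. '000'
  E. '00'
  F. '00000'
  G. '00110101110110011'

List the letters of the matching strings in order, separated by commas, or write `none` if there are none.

A → match
B → match
C → match
D → match
E → match
F → match
G → no match

A, B, C, D, E, F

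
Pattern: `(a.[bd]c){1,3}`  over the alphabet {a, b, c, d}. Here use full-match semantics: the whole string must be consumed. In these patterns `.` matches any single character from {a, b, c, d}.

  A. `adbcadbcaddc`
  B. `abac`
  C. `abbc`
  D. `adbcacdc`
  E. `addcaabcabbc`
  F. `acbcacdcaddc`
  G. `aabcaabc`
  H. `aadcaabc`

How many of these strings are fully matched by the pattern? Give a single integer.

A. `adbcadbcaddc` → match
B. `abac` → no match
C. `abbc` → match
D. `adbcacdc` → match
E. `addcaabcabbc` → match
F. `acbcacdcaddc` → match
G. `aabcaabc` → match
H. `aadcaabc` → match
Total matched: 7

7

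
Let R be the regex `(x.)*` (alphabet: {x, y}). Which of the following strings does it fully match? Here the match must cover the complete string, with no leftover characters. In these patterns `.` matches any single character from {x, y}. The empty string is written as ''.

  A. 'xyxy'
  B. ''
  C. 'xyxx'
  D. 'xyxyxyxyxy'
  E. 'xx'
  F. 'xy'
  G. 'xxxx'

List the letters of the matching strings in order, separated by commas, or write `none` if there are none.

A, B, C, D, E, F, G

A → match
B → match
C → match
D → match
E → match
F → match
G → match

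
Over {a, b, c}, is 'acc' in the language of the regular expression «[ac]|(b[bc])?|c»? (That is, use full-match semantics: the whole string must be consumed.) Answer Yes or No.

No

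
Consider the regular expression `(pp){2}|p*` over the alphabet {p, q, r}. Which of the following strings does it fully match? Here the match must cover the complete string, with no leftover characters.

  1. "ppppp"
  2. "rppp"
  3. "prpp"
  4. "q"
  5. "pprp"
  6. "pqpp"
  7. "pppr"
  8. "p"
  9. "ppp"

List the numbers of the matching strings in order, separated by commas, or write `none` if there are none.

1, 8, 9

1. "ppppp" → match
2. "rppp" → no match
3. "prpp" → no match
4. "q" → no match
5. "pprp" → no match
6. "pqpp" → no match
7. "pppr" → no match
8. "p" → match
9. "ppp" → match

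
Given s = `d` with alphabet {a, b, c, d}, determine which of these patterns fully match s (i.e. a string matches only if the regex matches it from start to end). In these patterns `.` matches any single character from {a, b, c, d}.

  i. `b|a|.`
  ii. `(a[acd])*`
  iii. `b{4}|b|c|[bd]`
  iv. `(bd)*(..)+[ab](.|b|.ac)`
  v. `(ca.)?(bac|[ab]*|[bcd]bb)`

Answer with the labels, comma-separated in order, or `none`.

i, iii

i → match
ii → no match
iii → match
iv → no match
v → no match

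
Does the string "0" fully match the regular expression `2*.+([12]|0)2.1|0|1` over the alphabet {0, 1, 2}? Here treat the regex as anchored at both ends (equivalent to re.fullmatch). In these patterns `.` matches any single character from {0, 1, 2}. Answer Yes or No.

Yes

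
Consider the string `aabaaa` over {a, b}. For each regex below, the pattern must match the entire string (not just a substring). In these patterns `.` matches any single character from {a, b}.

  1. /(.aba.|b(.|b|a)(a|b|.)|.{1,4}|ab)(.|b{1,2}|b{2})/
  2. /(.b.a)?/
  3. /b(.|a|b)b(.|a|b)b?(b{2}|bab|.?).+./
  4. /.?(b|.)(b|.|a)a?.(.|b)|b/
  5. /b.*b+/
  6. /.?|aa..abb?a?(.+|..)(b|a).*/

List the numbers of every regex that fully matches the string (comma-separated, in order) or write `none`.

1 → match
2 → no match
3 → no match — must start with `b`
4 → match
5 → no match — must start with `b`
6 → no match

1, 4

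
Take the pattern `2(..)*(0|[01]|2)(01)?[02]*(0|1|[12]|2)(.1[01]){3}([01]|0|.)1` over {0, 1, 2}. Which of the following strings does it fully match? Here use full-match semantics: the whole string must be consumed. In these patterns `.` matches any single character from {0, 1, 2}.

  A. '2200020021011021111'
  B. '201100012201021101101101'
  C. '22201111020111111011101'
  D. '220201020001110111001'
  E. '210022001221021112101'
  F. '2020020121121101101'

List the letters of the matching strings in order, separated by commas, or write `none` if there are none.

A, B, C, F

A → match
B → match
C → match
D → no match
E → no match
F → match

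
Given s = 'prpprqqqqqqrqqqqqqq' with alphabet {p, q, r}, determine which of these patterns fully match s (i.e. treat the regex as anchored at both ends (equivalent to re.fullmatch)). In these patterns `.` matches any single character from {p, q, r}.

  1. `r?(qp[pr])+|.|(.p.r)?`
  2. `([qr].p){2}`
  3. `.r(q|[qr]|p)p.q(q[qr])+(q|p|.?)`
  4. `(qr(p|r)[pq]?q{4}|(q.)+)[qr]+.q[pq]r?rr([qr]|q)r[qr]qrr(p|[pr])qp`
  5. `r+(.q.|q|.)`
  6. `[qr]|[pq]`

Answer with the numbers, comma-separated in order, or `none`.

3

1 → no match
2 → no match — must end with 'p'
3 → match
4 → no match — must end with 'qp'
5 → no match — must start with 'r'
6 → no match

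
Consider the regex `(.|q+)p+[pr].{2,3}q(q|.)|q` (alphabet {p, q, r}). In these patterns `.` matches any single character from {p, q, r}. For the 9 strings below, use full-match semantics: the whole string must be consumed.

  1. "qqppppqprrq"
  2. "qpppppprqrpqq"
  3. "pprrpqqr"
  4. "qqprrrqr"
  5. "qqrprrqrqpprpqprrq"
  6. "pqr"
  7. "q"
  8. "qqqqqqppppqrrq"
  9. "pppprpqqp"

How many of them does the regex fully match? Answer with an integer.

1 → no match
2 → match
3 → match
4 → match
5 → no match
6 → no match
7 → match
8 → no match
9 → match
Total matched: 5

5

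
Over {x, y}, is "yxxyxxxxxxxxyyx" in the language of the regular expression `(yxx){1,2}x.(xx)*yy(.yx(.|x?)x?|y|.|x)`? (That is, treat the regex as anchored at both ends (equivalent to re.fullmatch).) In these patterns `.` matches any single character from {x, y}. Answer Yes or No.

Yes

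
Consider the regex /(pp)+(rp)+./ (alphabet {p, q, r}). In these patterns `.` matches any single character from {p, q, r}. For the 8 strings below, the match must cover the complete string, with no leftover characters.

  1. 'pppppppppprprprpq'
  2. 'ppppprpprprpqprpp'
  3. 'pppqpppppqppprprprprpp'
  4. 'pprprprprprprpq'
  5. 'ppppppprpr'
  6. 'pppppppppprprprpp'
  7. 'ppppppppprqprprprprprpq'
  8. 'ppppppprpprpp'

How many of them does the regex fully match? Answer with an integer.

1 → match
2 → no match
3 → no match
4 → match
5 → no match
6 → match
7 → no match
8 → no match
Total matched: 3

3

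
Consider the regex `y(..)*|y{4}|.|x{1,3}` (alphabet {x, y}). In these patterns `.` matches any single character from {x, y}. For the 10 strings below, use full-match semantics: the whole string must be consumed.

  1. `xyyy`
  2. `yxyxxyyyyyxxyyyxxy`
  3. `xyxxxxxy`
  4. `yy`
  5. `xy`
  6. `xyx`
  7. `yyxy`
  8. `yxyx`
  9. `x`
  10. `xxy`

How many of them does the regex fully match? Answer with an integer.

1

1. `xyyy` → no match
2 → no match
3. `xyxxxxxy` → no match
4. `yy` → no match
5. `xy` → no match
6. `xyx` → no match
7. `yyxy` → no match
8. `yxyx` → no match
9. `x` → match
10. `xxy` → no match
Total matched: 1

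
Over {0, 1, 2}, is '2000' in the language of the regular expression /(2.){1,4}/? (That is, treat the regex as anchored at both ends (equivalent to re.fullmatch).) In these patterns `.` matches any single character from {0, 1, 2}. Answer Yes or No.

No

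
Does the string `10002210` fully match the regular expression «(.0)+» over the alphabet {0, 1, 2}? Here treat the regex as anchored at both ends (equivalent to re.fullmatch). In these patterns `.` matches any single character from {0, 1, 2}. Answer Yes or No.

No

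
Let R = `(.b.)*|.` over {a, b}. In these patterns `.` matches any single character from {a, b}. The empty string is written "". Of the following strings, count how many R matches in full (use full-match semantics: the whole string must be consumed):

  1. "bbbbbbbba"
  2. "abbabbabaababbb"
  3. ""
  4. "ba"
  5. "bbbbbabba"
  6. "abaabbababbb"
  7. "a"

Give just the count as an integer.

1 → match
2 → match
3 → match
4 → no match
5 → match
6 → match
7 → match
Total matched: 6

6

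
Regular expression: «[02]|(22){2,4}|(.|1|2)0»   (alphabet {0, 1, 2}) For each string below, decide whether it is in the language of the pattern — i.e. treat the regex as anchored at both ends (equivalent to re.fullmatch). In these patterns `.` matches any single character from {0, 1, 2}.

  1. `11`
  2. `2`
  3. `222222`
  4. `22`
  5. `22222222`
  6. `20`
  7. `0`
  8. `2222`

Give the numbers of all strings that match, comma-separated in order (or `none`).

2, 3, 5, 6, 7, 8

1 → no match
2 → match
3 → match
4 → no match
5 → match
6 → match
7 → match
8 → match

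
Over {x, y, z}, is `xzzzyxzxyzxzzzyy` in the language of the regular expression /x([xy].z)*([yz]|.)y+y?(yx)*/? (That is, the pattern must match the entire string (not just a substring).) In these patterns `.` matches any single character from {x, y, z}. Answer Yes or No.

No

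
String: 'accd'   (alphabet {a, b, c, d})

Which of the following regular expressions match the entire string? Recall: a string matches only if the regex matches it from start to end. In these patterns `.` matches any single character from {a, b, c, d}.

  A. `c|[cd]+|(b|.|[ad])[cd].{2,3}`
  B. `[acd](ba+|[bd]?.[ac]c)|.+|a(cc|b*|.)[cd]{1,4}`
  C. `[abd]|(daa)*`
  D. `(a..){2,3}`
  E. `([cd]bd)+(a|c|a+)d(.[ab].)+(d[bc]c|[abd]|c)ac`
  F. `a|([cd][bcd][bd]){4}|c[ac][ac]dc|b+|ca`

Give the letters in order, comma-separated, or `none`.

A → match
B → match
C → no match
D → no match
E → no match — must end with 'ac'
F → no match

A, B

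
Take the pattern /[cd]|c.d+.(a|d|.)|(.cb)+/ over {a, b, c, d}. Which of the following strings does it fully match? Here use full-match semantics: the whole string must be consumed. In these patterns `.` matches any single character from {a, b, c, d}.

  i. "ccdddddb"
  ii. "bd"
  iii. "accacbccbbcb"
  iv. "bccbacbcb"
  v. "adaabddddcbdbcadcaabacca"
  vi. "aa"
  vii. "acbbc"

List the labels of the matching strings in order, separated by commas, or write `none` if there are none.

i. "ccdddddb" → match
ii. "bd" → no match
iii. "accacbccbbcb" → no match
iv. "bccbacbcb" → no match
v → no match
vi. "aa" → no match
vii. "acbbc" → no match

i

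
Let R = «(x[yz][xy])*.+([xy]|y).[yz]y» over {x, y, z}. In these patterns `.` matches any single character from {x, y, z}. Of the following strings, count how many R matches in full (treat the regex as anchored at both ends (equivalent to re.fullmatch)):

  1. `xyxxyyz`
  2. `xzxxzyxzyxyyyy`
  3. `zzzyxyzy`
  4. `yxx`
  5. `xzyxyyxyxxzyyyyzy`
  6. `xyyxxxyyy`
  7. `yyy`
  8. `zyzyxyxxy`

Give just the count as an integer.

4

1 → no match — must end with `y`
2 → match
3 → match
4 → no match — must end with `y`
5 → match
6 → match
7 → no match
8 → no match
Total matched: 4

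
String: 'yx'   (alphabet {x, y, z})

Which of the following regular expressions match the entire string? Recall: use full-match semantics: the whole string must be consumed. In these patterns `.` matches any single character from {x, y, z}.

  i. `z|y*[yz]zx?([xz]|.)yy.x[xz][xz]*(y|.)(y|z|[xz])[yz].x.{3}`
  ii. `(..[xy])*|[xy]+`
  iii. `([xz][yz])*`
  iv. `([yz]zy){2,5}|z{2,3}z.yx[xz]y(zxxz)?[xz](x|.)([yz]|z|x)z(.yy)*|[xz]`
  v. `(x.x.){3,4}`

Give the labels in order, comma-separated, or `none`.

ii

i → no match
ii → match
iii → no match
iv → no match
v → no match — must start with 'x'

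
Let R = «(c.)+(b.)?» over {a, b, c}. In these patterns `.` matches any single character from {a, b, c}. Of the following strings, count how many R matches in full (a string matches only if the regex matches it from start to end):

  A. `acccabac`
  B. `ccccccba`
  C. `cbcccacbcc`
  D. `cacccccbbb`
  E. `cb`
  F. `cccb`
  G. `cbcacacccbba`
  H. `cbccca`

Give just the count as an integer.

A → no match — must start with `c`
B → match
C → match
D → match
E → match
F → match
G → match
H → match
Total matched: 7

7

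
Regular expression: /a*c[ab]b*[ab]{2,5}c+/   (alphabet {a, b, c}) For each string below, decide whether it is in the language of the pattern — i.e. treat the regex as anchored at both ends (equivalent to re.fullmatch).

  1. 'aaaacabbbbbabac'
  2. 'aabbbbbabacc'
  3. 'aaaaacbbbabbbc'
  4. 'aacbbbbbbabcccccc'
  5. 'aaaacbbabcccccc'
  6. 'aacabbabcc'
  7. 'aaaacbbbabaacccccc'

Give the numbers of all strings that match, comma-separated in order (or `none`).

1 → match
2 → no match
3 → match
4 → match
5 → match
6 → match
7 → match

1, 3, 4, 5, 6, 7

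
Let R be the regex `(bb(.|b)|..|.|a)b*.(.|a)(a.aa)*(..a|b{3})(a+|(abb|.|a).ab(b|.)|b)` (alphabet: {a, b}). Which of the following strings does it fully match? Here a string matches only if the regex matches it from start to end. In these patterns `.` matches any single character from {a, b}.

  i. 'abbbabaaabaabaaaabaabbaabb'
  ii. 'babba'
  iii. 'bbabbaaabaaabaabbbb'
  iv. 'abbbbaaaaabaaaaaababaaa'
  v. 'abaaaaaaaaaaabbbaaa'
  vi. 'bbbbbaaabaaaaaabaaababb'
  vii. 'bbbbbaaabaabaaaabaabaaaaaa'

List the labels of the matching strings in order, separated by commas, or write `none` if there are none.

iii, vi

i → no match
ii → no match
iii → match
iv → no match
v → no match
vi → match
vii → no match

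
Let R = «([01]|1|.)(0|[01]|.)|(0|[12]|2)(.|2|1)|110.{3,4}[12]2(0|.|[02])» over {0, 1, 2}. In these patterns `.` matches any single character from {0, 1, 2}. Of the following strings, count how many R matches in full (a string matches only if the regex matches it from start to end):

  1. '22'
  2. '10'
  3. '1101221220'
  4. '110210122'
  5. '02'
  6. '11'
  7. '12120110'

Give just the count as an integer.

1 → match
2 → match
3 → match
4 → match
5 → match
6 → match
7 → no match
Total matched: 6

6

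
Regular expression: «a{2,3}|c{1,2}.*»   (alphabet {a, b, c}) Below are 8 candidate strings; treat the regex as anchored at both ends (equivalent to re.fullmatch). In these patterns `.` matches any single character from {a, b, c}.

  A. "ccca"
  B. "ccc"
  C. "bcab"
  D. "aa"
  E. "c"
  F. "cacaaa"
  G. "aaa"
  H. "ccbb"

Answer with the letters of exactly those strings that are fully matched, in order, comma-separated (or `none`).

A → match
B → match
C → no match
D → match
E → match
F → match
G → match
H → match

A, B, D, E, F, G, H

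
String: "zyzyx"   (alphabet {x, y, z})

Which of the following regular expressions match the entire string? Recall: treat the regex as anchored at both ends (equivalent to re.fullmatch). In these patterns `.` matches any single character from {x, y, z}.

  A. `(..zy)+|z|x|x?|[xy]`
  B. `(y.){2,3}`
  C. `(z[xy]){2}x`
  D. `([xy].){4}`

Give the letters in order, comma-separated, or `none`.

C

A → no match
B → no match — must start with "y"
C → match
D → no match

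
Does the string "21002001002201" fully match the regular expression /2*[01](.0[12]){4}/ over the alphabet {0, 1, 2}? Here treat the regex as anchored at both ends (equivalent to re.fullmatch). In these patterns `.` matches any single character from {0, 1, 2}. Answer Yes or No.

Yes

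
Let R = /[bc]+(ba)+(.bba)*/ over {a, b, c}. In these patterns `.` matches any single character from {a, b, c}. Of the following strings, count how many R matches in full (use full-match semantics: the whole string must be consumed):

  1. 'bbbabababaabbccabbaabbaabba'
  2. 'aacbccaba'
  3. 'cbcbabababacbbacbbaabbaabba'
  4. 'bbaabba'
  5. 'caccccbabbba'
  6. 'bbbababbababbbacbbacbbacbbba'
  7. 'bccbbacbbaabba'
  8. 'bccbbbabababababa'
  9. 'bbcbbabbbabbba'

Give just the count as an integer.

5

1 → no match
2 → no match
3 → match
4 → match
5 → no match
6 → no match
7 → match
8 → match
9 → match
Total matched: 5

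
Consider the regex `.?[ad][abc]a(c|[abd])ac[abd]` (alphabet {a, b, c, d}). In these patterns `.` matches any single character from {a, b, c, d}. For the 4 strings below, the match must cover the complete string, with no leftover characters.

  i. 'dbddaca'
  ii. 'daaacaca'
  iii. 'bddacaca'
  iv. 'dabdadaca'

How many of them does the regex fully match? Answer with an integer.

i → no match
ii → match
iii → no match
iv → no match
Total matched: 1

1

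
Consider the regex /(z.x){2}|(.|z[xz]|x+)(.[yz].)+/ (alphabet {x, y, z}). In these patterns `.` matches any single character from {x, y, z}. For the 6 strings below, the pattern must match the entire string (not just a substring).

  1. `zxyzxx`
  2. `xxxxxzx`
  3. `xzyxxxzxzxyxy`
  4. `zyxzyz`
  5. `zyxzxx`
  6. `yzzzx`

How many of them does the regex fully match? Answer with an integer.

2

1 → no match
2 → match
3 → no match
4 → no match
5 → match
6 → no match
Total matched: 2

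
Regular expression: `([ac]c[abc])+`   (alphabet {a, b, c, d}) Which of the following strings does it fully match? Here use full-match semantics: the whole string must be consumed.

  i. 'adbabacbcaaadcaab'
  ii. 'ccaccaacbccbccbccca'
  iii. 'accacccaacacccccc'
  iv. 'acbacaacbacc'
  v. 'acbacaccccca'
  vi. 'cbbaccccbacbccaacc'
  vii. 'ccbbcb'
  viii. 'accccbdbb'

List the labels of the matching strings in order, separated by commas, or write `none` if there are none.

iv, v

i → no match
ii → no match
iii → no match
iv → match
v → match
vi → no match
vii → no match
viii → no match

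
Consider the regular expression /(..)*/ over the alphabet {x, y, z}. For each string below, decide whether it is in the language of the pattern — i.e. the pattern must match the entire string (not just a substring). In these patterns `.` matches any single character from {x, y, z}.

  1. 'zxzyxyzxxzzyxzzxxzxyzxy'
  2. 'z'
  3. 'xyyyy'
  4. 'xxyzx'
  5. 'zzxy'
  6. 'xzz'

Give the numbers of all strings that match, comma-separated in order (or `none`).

1 → no match
2 → no match
3 → no match
4 → no match
5 → match
6 → no match

5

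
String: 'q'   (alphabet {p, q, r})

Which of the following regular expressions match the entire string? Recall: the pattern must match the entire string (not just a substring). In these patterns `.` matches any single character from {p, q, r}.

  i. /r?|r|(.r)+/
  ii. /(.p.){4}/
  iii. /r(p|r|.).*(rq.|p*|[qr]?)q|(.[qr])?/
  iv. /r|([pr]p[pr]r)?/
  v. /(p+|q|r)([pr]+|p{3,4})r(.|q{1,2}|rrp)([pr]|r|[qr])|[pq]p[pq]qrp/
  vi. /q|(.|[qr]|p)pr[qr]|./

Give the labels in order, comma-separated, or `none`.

i → no match
ii → no match
iii → no match
iv → no match
v → no match
vi → match

vi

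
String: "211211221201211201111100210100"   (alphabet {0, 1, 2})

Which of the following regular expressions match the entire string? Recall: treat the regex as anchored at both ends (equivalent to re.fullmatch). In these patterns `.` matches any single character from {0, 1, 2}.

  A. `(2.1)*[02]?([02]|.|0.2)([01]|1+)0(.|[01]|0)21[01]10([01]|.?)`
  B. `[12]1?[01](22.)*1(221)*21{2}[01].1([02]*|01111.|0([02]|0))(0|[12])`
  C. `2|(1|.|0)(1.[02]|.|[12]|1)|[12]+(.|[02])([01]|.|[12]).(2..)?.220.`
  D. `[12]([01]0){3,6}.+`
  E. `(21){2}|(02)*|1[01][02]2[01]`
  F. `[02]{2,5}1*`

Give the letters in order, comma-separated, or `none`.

A → match
B → no match
C → no match
D → no match
E → no match
F → no match

A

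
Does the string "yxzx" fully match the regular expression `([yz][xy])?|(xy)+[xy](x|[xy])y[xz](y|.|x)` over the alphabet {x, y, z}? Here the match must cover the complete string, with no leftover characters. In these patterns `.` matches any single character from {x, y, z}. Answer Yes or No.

No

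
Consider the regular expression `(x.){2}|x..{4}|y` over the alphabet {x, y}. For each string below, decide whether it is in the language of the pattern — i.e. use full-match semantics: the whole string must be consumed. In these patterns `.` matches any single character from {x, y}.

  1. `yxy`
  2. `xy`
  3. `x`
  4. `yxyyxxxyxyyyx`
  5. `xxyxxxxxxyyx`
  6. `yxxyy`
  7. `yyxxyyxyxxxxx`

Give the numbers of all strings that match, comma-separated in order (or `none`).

none

1 → no match
2 → no match
3 → no match
4 → no match
5 → no match
6 → no match
7 → no match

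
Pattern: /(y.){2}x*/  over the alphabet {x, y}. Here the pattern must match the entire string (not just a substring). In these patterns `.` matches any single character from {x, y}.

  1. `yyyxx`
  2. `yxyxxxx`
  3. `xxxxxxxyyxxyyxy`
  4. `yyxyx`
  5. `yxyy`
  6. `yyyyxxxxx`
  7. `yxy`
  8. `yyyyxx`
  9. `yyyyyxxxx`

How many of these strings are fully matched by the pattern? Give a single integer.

1. `yyyxx` → match
2. `yxyxxxx` → match
3 → no match — must start with `y`
4. `yyxyx` → no match
5. `yxyy` → match
6. `yyyyxxxxx` → match
7. `yxy` → no match
8. `yyyyxx` → match
9. `yyyyyxxxx` → no match
Total matched: 5

5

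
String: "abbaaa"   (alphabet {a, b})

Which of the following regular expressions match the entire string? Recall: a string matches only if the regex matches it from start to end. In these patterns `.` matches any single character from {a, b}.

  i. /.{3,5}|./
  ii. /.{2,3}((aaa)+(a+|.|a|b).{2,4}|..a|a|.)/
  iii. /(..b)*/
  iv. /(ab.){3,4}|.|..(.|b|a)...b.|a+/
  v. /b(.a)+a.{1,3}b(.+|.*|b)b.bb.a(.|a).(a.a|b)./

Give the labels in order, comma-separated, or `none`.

i → no match
ii → match
iii → no match
iv → no match
v → no match — must start with "b"

ii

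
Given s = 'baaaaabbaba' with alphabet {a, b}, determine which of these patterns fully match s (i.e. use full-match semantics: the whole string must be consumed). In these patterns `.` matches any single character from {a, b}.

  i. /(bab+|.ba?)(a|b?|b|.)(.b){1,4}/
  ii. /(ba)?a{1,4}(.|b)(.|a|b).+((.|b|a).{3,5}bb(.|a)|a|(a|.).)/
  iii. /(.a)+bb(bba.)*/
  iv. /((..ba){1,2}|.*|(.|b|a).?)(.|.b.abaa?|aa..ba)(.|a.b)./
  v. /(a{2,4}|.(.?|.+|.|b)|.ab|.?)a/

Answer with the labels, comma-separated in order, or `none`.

ii, iv, v

i → no match — must end with 'b'
ii → match
iii → no match
iv → match
v → match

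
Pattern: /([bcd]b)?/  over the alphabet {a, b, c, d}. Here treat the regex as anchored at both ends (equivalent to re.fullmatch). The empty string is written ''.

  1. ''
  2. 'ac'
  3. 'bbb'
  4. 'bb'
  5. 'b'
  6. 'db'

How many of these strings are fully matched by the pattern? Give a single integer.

3

1 → match
2 → no match
3 → no match
4 → match
5 → no match
6 → match
Total matched: 3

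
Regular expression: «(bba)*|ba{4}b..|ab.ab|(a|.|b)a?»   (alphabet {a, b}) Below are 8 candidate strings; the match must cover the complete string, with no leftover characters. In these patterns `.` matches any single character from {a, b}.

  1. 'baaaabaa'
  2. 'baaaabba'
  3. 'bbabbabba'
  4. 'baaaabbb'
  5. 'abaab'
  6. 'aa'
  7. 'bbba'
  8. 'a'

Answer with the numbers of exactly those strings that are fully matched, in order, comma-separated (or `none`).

1, 2, 3, 4, 5, 6, 8

1 → match
2 → match
3 → match
4 → match
5 → match
6 → match
7 → no match
8 → match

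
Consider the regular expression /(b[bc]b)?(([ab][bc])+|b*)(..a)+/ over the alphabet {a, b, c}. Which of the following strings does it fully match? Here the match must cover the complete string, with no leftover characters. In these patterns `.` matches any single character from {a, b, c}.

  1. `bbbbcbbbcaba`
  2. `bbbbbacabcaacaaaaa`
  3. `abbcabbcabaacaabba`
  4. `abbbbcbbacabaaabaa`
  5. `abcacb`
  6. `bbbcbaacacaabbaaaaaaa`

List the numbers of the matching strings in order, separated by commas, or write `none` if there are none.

1, 2, 3, 4, 6

1. `bbbbcbbbcaba` → match
2 → match
3 → match
4 → match
5. `abcacb` → no match — must end with `a`
6 → match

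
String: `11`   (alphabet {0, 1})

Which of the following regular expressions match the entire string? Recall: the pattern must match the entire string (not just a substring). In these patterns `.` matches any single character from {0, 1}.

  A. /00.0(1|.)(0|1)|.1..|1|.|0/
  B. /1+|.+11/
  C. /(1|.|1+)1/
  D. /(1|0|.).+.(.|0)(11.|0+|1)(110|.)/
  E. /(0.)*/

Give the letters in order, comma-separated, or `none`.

A → no match
B → match
C → match
D → no match
E → no match

B, C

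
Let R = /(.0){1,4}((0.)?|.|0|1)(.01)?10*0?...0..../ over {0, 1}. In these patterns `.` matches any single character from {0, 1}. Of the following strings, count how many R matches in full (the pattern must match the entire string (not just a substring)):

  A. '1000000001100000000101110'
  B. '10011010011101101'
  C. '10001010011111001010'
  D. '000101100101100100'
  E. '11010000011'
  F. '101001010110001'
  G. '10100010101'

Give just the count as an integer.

A → match
B → no match
C → no match
D → no match
E → no match
F → no match
G → no match
Total matched: 1

1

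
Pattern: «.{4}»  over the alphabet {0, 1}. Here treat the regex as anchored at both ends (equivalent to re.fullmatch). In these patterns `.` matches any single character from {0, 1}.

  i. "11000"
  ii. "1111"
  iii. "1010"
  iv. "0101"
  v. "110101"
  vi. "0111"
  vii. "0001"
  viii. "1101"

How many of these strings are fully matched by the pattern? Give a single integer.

i. "11000" → no match
ii. "1111" → match
iii. "1010" → match
iv. "0101" → match
v. "110101" → no match
vi. "0111" → match
vii. "0001" → match
viii. "1101" → match
Total matched: 6

6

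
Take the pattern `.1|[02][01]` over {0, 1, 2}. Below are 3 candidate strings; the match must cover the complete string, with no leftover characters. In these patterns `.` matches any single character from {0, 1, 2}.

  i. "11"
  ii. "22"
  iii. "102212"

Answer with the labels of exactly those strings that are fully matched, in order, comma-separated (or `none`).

i → match
ii → no match
iii → no match

i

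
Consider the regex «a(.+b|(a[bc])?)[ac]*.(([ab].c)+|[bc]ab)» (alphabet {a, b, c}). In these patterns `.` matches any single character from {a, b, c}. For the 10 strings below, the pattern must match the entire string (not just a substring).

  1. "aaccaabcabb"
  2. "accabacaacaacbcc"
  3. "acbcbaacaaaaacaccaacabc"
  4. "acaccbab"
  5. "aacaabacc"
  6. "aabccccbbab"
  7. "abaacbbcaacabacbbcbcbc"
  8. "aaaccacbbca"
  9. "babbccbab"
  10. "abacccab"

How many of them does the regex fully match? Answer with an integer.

5

1 → no match
2 → match
3 → match
4 → match
5 → match
6 → match
7 → no match
8 → no match
9 → no match — must start with "a"
10 → no match
Total matched: 5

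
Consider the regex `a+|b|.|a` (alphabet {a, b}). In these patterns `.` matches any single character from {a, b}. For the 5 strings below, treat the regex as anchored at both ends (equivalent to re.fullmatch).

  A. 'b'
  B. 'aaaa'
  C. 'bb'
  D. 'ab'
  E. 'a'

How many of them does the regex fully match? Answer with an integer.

3

A. 'b' → match
B. 'aaaa' → match
C. 'bb' → no match
D. 'ab' → no match
E. 'a' → match
Total matched: 3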